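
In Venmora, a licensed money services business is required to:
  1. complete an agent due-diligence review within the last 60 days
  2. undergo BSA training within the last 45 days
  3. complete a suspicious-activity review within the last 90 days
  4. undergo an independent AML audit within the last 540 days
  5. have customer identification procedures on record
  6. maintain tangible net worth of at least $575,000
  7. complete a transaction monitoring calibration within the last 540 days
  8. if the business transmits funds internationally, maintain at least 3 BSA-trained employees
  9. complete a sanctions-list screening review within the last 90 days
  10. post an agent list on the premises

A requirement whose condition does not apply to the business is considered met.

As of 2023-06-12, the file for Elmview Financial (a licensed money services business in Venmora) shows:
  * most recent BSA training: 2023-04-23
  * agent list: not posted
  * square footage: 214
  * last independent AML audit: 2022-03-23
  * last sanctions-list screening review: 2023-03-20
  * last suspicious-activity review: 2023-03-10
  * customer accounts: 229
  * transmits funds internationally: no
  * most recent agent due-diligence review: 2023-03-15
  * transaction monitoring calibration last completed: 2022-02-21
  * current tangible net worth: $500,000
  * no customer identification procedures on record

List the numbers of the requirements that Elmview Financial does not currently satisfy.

1, 2, 3, 5, 6, 10

1. agent due-diligence review 89 days ago vs limit 60 → not met
2. BSA training 50 days ago vs limit 45 → not met
3. suspicious-activity review 94 days ago vs limit 90 → not met
4. independent AML audit 446 days ago vs limit 540 → met
5. customer identification procedures absent → not met
6. tangible net worth $500,000 < $575,000 → not met
7. transaction monitoring calibration 476 days ago vs limit 540 → met
8. condition 'transmits funds internationally' does not hold → requirement n/a → met
9. sanctions-list screening review 84 days ago vs limit 90 → met
10. agent list absent → not met
Not met: 1, 2, 3, 5, 6, 10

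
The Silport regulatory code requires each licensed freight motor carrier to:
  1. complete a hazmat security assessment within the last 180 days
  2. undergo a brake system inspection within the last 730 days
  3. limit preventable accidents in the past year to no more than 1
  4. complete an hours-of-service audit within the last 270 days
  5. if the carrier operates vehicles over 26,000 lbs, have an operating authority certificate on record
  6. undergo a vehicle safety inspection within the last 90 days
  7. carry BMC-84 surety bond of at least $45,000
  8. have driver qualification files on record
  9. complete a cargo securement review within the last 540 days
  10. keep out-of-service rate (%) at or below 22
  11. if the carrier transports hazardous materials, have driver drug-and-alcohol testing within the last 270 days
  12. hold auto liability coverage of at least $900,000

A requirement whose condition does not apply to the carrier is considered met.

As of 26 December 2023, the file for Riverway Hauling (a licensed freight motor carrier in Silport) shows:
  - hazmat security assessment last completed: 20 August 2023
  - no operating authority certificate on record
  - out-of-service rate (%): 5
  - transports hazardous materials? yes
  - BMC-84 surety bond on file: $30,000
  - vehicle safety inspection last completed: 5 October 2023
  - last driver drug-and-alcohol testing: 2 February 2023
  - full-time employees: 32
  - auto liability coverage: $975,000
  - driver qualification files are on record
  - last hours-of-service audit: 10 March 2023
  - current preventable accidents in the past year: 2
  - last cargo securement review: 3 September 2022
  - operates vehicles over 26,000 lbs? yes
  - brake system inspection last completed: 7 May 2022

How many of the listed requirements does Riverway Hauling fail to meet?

1. hazmat security assessment 128 days ago vs limit 180 → met
2. brake system inspection 598 days ago vs limit 730 → met
3. preventable accidents in the past year 2 > 1 → not met
4. hours-of-service audit 291 days ago vs limit 270 → not met
5. condition 'operates vehicles over 26,000 lbs' holds; operating authority certificate absent → not met
6. vehicle safety inspection 82 days ago vs limit 90 → met
7. BMC-84 surety bond $30,000 < $45,000 → not met
8. driver qualification files present → met
9. cargo securement review 479 days ago vs limit 540 → met
10. out-of-service rate (%) 5 ≤ 22 → met
11. condition 'transports hazardous materials' holds; driver drug-and-alcohol testing 327 days ago vs limit 270 → not met
12. auto liability coverage $975,000 ≥ $900,000 → met
Not met: 5 of 12

5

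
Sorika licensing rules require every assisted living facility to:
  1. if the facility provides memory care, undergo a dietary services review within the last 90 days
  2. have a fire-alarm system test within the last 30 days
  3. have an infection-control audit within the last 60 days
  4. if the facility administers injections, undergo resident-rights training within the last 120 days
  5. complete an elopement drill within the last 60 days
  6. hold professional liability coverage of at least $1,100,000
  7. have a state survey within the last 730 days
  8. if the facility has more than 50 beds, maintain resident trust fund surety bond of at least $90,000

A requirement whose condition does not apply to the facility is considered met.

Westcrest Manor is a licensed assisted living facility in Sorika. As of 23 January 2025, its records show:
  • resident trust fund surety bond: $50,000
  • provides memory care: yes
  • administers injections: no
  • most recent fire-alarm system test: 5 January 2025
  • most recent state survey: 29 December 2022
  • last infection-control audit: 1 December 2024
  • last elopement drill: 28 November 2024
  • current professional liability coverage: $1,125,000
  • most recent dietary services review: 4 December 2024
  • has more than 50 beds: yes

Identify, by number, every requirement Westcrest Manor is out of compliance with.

1. condition 'provides memory care' holds; dietary services review 50 days ago vs limit 90 → met
2. fire-alarm system test 18 days ago vs limit 30 → met
3. infection-control audit 53 days ago vs limit 60 → met
4. condition 'administers injections' does not hold → requirement n/a → met
5. elopement drill 56 days ago vs limit 60 → met
6. professional liability coverage $1,125,000 ≥ $1,100,000 → met
7. state survey 756 days ago vs limit 730 → not met
8. condition 'has more than 50 beds' holds; resident trust fund surety bond $50,000 < $90,000 → not met
Not met: 7, 8

7, 8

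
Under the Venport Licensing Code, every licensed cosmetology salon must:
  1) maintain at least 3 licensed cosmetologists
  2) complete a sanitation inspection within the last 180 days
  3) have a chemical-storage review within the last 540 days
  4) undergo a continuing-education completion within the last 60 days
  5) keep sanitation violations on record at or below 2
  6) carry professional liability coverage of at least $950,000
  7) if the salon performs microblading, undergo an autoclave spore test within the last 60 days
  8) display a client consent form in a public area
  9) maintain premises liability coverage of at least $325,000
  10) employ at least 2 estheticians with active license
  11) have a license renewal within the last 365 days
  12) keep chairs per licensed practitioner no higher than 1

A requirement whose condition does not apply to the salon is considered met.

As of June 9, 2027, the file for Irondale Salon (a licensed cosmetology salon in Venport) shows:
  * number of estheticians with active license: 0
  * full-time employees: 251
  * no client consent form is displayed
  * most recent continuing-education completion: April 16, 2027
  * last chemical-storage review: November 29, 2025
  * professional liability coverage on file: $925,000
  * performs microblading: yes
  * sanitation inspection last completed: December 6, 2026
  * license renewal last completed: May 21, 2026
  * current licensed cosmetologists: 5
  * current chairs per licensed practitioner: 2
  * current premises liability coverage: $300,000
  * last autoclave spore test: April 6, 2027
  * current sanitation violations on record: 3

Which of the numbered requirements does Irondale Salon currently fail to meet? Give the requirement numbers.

2, 3, 5, 6, 7, 8, 9, 10, 11, 12

1. licensed cosmetologists 5 ≥ 3 → met
2. sanitation inspection 185 days ago vs limit 180 → not met
3. chemical-storage review 557 days ago vs limit 540 → not met
4. continuing-education completion 54 days ago vs limit 60 → met
5. sanitation violations on record 3 > 2 → not met
6. professional liability coverage $925,000 < $950,000 → not met
7. condition 'performs microblading' holds; autoclave spore test 64 days ago vs limit 60 → not met
8. client consent form absent → not met
9. premises liability coverage $300,000 < $325,000 → not met
10. estheticians with active license 0 < 2 → not met
11. license renewal 384 days ago vs limit 365 → not met
12. chairs per licensed practitioner 2 > 1 → not met
Not met: 2, 3, 5, 6, 7, 8, 9, 10, 11, 12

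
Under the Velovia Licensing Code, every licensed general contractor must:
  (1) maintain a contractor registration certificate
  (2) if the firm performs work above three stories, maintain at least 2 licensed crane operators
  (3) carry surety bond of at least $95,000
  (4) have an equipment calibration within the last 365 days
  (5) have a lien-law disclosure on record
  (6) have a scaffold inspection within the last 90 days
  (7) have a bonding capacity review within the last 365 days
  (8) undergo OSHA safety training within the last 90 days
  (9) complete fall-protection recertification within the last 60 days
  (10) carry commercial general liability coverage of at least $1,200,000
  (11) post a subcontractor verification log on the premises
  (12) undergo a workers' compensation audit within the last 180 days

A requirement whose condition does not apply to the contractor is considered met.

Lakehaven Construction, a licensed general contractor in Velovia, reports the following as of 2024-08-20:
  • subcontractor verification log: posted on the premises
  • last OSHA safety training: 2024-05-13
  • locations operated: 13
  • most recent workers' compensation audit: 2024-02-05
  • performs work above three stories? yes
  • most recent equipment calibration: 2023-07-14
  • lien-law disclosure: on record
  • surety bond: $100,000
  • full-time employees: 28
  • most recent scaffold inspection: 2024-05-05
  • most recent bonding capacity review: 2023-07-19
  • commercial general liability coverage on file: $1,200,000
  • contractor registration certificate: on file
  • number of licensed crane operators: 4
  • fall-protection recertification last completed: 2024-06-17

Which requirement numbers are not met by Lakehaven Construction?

4, 6, 7, 8, 9, 12

1. contractor registration certificate present → met
2. condition 'performs work above three stories' holds; licensed crane operators 4 ≥ 2 → met
3. surety bond $100,000 ≥ $95,000 → met
4. equipment calibration 403 days ago vs limit 365 → not met
5. lien-law disclosure present → met
6. scaffold inspection 107 days ago vs limit 90 → not met
7. bonding capacity review 398 days ago vs limit 365 → not met
8. OSHA safety training 99 days ago vs limit 90 → not met
9. fall-protection recertification 64 days ago vs limit 60 → not met
10. commercial general liability coverage $1,200,000 ≥ $1,200,000 → met
11. subcontractor verification log present → met
12. workers' compensation audit 197 days ago vs limit 180 → not met
Not met: 4, 6, 7, 8, 9, 12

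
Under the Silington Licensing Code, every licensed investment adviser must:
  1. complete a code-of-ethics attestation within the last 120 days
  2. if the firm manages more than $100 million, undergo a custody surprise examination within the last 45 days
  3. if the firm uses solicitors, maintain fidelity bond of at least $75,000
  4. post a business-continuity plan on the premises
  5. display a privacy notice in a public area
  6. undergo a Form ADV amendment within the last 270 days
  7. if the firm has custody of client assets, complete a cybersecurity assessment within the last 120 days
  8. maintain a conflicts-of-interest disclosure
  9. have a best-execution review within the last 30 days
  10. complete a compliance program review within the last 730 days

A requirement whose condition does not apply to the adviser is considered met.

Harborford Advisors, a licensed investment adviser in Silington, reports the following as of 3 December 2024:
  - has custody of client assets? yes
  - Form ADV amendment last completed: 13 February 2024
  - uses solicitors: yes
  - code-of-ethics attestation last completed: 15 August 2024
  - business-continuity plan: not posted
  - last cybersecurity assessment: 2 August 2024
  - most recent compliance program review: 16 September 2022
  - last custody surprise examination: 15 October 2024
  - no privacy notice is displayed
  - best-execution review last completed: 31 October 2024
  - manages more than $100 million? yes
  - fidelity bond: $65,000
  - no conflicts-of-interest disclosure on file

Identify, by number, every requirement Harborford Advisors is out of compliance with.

1. code-of-ethics attestation 110 days ago vs limit 120 → met
2. condition 'manages more than $100 million' holds; custody surprise examination 49 days ago vs limit 45 → not met
3. condition 'uses solicitors' holds; fidelity bond $65,000 < $75,000 → not met
4. business-continuity plan absent → not met
5. privacy notice absent → not met
6. Form ADV amendment 294 days ago vs limit 270 → not met
7. condition 'has custody of client assets' holds; cybersecurity assessment 123 days ago vs limit 120 → not met
8. conflicts-of-interest disclosure absent → not met
9. best-execution review 33 days ago vs limit 30 → not met
10. compliance program review 809 days ago vs limit 730 → not met
Not met: 2, 3, 4, 5, 6, 7, 8, 9, 10

2, 3, 4, 5, 6, 7, 8, 9, 10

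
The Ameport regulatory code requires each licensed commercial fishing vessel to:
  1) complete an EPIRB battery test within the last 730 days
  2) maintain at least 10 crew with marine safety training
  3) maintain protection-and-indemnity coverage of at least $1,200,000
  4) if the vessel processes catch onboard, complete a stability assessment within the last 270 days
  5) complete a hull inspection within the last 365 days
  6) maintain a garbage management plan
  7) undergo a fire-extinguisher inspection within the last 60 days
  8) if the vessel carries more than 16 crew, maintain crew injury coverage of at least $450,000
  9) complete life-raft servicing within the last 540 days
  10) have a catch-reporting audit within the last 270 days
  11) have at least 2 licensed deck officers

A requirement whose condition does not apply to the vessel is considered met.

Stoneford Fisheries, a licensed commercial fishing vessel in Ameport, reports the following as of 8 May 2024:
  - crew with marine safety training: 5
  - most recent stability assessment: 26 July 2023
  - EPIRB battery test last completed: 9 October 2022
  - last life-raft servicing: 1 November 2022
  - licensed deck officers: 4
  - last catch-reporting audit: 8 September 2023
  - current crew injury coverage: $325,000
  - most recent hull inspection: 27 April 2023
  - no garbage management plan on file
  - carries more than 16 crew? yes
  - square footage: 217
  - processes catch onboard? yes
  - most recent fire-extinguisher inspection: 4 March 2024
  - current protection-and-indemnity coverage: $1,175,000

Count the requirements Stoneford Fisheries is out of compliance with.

8

1. EPIRB battery test 577 days ago vs limit 730 → met
2. crew with marine safety training 5 < 10 → not met
3. protection-and-indemnity coverage $1,175,000 < $1,200,000 → not met
4. condition 'processes catch onboard' holds; stability assessment 287 days ago vs limit 270 → not met
5. hull inspection 377 days ago vs limit 365 → not met
6. garbage management plan absent → not met
7. fire-extinguisher inspection 65 days ago vs limit 60 → not met
8. condition 'carries more than 16 crew' holds; crew injury coverage $325,000 < $450,000 → not met
9. life-raft servicing 554 days ago vs limit 540 → not met
10. catch-reporting audit 243 days ago vs limit 270 → met
11. licensed deck officers 4 ≥ 2 → met
Not met: 8 of 11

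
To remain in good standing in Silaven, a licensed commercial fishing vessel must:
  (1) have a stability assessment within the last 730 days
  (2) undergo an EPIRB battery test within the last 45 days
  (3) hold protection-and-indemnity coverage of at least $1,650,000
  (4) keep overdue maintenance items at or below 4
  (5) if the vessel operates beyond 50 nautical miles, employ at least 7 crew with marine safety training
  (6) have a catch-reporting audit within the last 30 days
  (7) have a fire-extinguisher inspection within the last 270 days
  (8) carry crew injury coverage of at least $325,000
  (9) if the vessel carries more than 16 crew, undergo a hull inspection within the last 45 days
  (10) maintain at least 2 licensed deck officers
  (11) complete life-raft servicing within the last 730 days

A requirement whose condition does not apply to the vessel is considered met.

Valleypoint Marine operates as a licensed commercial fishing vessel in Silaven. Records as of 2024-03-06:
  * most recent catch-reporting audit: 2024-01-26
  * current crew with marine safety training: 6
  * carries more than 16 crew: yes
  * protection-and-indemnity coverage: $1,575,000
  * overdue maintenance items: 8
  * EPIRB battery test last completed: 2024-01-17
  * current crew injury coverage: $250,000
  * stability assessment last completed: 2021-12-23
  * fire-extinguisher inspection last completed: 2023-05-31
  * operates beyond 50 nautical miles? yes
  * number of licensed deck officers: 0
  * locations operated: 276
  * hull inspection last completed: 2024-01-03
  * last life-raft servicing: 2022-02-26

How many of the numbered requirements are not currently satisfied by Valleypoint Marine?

11

1. stability assessment 804 days ago vs limit 730 → not met
2. EPIRB battery test 49 days ago vs limit 45 → not met
3. protection-and-indemnity coverage $1,575,000 < $1,650,000 → not met
4. overdue maintenance items 8 > 4 → not met
5. condition 'operates beyond 50 nautical miles' holds; crew with marine safety training 6 < 7 → not met
6. catch-reporting audit 40 days ago vs limit 30 → not met
7. fire-extinguisher inspection 280 days ago vs limit 270 → not met
8. crew injury coverage $250,000 < $325,000 → not met
9. condition 'carries more than 16 crew' holds; hull inspection 63 days ago vs limit 45 → not met
10. licensed deck officers 0 < 2 → not met
11. life-raft servicing 739 days ago vs limit 730 → not met
Not met: 11 of 11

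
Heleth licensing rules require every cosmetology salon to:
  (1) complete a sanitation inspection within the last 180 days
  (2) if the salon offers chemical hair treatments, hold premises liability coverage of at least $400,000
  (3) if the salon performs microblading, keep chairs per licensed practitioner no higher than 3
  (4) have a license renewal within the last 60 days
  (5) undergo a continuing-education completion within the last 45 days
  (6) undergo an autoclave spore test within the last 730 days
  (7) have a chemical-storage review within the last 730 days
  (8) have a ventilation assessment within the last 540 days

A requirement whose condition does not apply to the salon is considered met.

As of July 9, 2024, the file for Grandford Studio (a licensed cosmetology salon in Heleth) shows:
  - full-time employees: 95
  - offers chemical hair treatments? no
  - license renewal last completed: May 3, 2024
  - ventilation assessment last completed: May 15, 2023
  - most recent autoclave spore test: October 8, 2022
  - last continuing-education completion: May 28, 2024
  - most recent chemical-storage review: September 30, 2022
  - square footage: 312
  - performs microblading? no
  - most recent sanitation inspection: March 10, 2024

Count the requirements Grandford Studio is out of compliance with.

1. sanitation inspection 121 days ago vs limit 180 → met
2. condition 'offers chemical hair treatments' does not hold → requirement n/a → met
3. condition 'performs microblading' does not hold → requirement n/a → met
4. license renewal 67 days ago vs limit 60 → not met
5. continuing-education completion 42 days ago vs limit 45 → met
6. autoclave spore test 640 days ago vs limit 730 → met
7. chemical-storage review 648 days ago vs limit 730 → met
8. ventilation assessment 421 days ago vs limit 540 → met
Not met: 1 of 8

1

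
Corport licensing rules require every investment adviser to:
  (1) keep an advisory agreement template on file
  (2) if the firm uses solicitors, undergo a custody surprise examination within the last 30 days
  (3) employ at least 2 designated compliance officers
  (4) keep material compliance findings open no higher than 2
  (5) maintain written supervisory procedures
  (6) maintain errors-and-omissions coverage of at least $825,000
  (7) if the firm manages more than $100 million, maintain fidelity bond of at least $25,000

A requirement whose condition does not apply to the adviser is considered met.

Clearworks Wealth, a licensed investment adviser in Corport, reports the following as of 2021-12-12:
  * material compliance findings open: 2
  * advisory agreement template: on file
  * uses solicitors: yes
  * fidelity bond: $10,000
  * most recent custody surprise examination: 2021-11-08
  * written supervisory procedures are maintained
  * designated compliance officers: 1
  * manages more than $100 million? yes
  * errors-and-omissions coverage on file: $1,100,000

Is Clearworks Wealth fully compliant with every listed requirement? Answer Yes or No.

1. advisory agreement template present → met
2. condition 'uses solicitors' holds; custody surprise examination 34 days ago vs limit 30 → not met
3. designated compliance officers 1 < 2 → not met
4. material compliance findings open 2 ≤ 2 → met
5. written supervisory procedures present → met
6. errors-and-omissions coverage $1,100,000 ≥ $825,000 → met
7. condition 'manages more than $100 million' holds; fidelity bond $10,000 < $25,000 → not met
Not met: 2, 3, 7

No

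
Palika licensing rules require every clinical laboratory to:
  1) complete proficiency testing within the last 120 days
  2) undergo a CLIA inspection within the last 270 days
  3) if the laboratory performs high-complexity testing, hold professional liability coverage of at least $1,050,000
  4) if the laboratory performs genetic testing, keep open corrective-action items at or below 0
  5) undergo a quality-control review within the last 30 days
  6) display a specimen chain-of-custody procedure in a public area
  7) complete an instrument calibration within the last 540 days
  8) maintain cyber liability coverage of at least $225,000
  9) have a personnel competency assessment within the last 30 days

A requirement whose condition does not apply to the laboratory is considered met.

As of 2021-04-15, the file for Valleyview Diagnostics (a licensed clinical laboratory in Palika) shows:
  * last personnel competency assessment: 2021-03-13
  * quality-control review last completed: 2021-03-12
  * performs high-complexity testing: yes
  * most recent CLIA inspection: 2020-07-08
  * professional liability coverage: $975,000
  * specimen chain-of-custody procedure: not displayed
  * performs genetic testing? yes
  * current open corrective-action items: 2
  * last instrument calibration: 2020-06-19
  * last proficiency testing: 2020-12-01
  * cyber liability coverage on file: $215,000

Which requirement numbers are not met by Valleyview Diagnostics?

1. proficiency testing 135 days ago vs limit 120 → not met
2. CLIA inspection 281 days ago vs limit 270 → not met
3. condition 'performs high-complexity testing' holds; professional liability coverage $975,000 < $1,050,000 → not met
4. condition 'performs genetic testing' holds; open corrective-action items 2 > 0 → not met
5. quality-control review 34 days ago vs limit 30 → not met
6. specimen chain-of-custody procedure absent → not met
7. instrument calibration 300 days ago vs limit 540 → met
8. cyber liability coverage $215,000 < $225,000 → not met
9. personnel competency assessment 33 days ago vs limit 30 → not met
Not met: 1, 2, 3, 4, 5, 6, 8, 9

1, 2, 3, 4, 5, 6, 8, 9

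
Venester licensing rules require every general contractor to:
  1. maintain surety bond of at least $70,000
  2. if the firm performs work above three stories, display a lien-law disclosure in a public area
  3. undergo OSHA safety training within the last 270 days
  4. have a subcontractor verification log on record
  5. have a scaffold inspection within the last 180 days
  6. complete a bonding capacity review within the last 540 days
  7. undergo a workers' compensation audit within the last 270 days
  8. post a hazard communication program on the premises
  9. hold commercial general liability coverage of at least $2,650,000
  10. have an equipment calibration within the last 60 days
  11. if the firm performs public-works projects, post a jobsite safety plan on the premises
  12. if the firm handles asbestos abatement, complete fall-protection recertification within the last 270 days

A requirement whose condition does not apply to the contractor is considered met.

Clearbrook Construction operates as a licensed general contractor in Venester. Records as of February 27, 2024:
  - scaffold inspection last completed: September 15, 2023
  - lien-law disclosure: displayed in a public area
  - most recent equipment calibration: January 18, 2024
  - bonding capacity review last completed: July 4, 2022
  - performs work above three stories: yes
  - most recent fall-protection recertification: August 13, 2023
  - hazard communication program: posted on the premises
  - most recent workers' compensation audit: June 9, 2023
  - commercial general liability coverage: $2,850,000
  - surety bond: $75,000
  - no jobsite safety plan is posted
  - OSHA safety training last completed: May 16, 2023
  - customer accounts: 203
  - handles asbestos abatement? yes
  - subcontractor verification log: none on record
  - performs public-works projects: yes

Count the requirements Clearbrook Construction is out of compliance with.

1. surety bond $75,000 ≥ $70,000 → met
2. condition 'performs work above three stories' holds; lien-law disclosure present → met
3. OSHA safety training 287 days ago vs limit 270 → not met
4. subcontractor verification log absent → not met
5. scaffold inspection 165 days ago vs limit 180 → met
6. bonding capacity review 603 days ago vs limit 540 → not met
7. workers' compensation audit 263 days ago vs limit 270 → met
8. hazard communication program present → met
9. commercial general liability coverage $2,850,000 ≥ $2,650,000 → met
10. equipment calibration 40 days ago vs limit 60 → met
11. condition 'performs public-works projects' holds; jobsite safety plan absent → not met
12. condition 'handles asbestos abatement' holds; fall-protection recertification 198 days ago vs limit 270 → met
Not met: 4 of 12

4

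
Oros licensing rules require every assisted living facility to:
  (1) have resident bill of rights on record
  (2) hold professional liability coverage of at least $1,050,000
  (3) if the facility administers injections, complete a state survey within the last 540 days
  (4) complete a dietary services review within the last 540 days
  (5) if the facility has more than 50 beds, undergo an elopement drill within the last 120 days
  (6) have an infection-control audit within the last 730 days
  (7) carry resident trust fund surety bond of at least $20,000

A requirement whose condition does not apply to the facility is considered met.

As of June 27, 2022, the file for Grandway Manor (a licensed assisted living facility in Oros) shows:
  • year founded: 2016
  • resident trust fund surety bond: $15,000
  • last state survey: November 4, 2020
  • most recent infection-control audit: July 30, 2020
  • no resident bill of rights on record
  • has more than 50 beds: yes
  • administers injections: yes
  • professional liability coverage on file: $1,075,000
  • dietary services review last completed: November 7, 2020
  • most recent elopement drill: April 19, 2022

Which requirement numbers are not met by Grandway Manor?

1, 3, 4, 7

1. resident bill of rights absent → not met
2. professional liability coverage $1,075,000 ≥ $1,050,000 → met
3. condition 'administers injections' holds; state survey 600 days ago vs limit 540 → not met
4. dietary services review 597 days ago vs limit 540 → not met
5. condition 'has more than 50 beds' holds; elopement drill 69 days ago vs limit 120 → met
6. infection-control audit 697 days ago vs limit 730 → met
7. resident trust fund surety bond $15,000 < $20,000 → not met
Not met: 1, 3, 4, 7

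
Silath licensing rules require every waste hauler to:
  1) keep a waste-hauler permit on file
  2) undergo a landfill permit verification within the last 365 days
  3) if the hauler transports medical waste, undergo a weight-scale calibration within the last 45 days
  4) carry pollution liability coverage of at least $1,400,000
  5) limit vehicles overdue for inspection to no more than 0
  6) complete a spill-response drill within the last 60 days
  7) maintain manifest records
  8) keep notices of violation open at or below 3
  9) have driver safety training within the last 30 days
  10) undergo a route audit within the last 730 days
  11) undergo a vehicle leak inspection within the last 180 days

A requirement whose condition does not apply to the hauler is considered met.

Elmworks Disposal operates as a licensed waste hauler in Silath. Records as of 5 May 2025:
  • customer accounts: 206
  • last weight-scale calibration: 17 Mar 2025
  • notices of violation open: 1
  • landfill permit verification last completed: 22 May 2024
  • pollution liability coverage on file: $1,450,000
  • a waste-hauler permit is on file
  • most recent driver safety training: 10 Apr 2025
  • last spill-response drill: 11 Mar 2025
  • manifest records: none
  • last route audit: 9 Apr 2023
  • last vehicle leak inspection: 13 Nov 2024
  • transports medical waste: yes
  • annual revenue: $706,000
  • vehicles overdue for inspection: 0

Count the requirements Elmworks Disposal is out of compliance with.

3

1. waste-hauler permit present → met
2. landfill permit verification 348 days ago vs limit 365 → met
3. condition 'transports medical waste' holds; weight-scale calibration 49 days ago vs limit 45 → not met
4. pollution liability coverage $1,450,000 ≥ $1,400,000 → met
5. vehicles overdue for inspection 0 ≤ 0 → met
6. spill-response drill 55 days ago vs limit 60 → met
7. manifest records absent → not met
8. notices of violation open 1 ≤ 3 → met
9. driver safety training 25 days ago vs limit 30 → met
10. route audit 757 days ago vs limit 730 → not met
11. vehicle leak inspection 173 days ago vs limit 180 → met
Not met: 3 of 11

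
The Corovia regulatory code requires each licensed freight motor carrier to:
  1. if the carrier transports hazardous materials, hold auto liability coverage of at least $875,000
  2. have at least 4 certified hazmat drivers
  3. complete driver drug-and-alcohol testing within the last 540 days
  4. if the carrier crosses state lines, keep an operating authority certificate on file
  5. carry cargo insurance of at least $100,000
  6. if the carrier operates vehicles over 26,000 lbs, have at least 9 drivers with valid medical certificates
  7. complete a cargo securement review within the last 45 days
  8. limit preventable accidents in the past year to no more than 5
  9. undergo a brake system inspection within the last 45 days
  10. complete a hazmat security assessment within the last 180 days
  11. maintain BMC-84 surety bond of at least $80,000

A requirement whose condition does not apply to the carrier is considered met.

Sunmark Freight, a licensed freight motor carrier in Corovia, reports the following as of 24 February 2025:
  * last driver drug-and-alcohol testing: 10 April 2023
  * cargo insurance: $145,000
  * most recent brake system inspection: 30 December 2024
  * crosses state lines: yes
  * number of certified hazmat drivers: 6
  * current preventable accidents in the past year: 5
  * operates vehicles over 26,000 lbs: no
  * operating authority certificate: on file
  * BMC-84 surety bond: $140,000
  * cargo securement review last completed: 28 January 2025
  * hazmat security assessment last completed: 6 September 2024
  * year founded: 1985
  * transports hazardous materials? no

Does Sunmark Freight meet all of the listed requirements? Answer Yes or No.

No

1. condition 'transports hazardous materials' does not hold → requirement n/a → met
2. certified hazmat drivers 6 ≥ 4 → met
3. driver drug-and-alcohol testing 686 days ago vs limit 540 → not met
4. condition 'crosses state lines' holds; operating authority certificate present → met
5. cargo insurance $145,000 ≥ $100,000 → met
6. condition 'operates vehicles over 26,000 lbs' does not hold → requirement n/a → met
7. cargo securement review 27 days ago vs limit 45 → met
8. preventable accidents in the past year 5 ≤ 5 → met
9. brake system inspection 56 days ago vs limit 45 → not met
10. hazmat security assessment 171 days ago vs limit 180 → met
11. BMC-84 surety bond $140,000 ≥ $80,000 → met
Not met: 3, 9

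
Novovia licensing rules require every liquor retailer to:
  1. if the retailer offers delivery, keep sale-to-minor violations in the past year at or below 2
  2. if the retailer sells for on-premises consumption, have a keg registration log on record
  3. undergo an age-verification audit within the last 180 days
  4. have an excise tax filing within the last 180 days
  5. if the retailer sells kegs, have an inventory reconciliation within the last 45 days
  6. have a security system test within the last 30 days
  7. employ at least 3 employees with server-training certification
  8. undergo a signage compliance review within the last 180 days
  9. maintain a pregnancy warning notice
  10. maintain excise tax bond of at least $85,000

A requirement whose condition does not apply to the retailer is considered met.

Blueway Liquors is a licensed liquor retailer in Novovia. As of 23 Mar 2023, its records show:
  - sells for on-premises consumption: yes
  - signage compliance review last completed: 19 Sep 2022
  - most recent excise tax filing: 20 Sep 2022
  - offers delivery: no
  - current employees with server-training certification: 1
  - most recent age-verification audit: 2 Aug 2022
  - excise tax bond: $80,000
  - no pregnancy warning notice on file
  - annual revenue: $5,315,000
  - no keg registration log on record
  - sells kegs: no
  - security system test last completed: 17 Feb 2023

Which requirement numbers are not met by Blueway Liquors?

1. condition 'offers delivery' does not hold → requirement n/a → met
2. condition 'sells for on-premises consumption' holds; keg registration log absent → not met
3. age-verification audit 233 days ago vs limit 180 → not met
4. excise tax filing 184 days ago vs limit 180 → not met
5. condition 'sells kegs' does not hold → requirement n/a → met
6. security system test 34 days ago vs limit 30 → not met
7. employees with server-training certification 1 < 3 → not met
8. signage compliance review 185 days ago vs limit 180 → not met
9. pregnancy warning notice absent → not met
10. excise tax bond $80,000 < $85,000 → not met
Not met: 2, 3, 4, 6, 7, 8, 9, 10

2, 3, 4, 6, 7, 8, 9, 10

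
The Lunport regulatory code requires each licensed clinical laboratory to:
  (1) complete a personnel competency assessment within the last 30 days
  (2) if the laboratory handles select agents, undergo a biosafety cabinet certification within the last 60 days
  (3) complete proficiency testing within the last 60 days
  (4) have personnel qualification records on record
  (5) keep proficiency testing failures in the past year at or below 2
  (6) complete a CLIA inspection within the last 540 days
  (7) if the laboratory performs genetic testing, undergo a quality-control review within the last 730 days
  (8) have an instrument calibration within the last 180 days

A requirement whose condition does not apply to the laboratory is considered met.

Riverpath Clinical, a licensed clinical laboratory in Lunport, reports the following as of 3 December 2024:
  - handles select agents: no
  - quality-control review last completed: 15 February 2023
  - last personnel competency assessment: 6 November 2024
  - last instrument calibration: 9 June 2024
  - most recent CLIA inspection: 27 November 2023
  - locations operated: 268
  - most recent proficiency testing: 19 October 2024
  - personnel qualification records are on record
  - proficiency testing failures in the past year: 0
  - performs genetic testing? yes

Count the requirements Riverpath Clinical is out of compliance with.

1. personnel competency assessment 27 days ago vs limit 30 → met
2. condition 'handles select agents' does not hold → requirement n/a → met
3. proficiency testing 45 days ago vs limit 60 → met
4. personnel qualification records present → met
5. proficiency testing failures in the past year 0 ≤ 2 → met
6. CLIA inspection 372 days ago vs limit 540 → met
7. condition 'performs genetic testing' holds; quality-control review 657 days ago vs limit 730 → met
8. instrument calibration 177 days ago vs limit 180 → met
Not met: 0 of 8

0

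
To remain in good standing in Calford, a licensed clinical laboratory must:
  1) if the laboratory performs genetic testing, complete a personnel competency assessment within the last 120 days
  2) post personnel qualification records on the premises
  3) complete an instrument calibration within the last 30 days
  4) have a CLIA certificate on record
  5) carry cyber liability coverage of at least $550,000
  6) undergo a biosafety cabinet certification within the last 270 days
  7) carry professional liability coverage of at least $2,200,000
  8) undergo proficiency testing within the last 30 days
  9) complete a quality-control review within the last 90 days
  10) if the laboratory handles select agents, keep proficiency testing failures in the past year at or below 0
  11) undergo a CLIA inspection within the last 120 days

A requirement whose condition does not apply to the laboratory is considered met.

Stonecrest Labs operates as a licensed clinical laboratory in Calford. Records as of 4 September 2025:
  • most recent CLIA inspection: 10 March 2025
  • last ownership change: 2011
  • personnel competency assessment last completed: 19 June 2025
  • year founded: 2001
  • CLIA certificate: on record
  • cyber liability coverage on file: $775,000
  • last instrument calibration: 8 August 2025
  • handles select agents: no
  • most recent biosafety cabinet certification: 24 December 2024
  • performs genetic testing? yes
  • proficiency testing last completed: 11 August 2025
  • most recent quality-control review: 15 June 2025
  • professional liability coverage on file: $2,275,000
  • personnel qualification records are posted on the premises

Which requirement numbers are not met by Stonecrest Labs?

11

1. condition 'performs genetic testing' holds; personnel competency assessment 77 days ago vs limit 120 → met
2. personnel qualification records present → met
3. instrument calibration 27 days ago vs limit 30 → met
4. CLIA certificate present → met
5. cyber liability coverage $775,000 ≥ $550,000 → met
6. biosafety cabinet certification 254 days ago vs limit 270 → met
7. professional liability coverage $2,275,000 ≥ $2,200,000 → met
8. proficiency testing 24 days ago vs limit 30 → met
9. quality-control review 81 days ago vs limit 90 → met
10. condition 'handles select agents' does not hold → requirement n/a → met
11. CLIA inspection 178 days ago vs limit 120 → not met
Not met: 11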